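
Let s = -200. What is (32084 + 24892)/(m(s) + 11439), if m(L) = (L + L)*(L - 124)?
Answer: 18992/47013 ≈ 0.40397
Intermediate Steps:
m(L) = 2*L*(-124 + L) (m(L) = (2*L)*(-124 + L) = 2*L*(-124 + L))
(32084 + 24892)/(m(s) + 11439) = (32084 + 24892)/(2*(-200)*(-124 - 200) + 11439) = 56976/(2*(-200)*(-324) + 11439) = 56976/(129600 + 11439) = 56976/141039 = 56976*(1/141039) = 18992/47013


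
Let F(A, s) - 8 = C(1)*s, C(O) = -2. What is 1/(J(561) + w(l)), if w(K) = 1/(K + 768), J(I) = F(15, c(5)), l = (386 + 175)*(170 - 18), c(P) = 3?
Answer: 86040/172081 ≈ 0.50000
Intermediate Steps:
l = 85272 (l = 561*152 = 85272)
F(A, s) = 8 - 2*s
J(I) = 2 (J(I) = 8 - 2*3 = 8 - 6 = 2)
w(K) = 1/(768 + K)
1/(J(561) + w(l)) = 1/(2 + 1/(768 + 85272)) = 1/(2 + 1/86040) = 1/(172081/86040) = 86040/172081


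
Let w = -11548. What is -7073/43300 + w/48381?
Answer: -842227213/2094897300 ≈ -0.40204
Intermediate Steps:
-7073/43300 + w/48381 = -7073/43300 - 11548/48381 = -842227213/2094897300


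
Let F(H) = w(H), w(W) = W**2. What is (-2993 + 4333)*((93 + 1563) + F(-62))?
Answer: 7370000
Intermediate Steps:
F(H) = H**2
(-2993 + 4333)*((93 + 1563) + F(-62)) = (-2993 + 4333)*((93 + 1563) + (-62)**2) = 1340*(1656 + 3844) = 1340*5500 = 7370000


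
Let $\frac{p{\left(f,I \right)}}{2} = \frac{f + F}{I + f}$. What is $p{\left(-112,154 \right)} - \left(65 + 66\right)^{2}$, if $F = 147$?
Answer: $- \frac{51478}{3} \approx -17159.0$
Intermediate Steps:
$p{\left(f,I \right)} = \frac{2 \left(147 + f\right)}{I + f}$ ($p{\left(f,I \right)} = 2 \frac{f + 147}{I + f} = 2 \frac{147 + f}{I + f} = \frac{2 \left(147 + f\right)}{I + f}$)
$p{\left(-112,154 \right)} - \left(65 + 66\right)^{2} = \frac{2 \left(147 - 112\right)}{154 - 112} - \left(65 + 66\right)^{2} = 2 \cdot \frac{1}{42} \cdot 35 - 131^{2} = 2 \cdot \frac{1}{42} \cdot 35 - 17161 = \frac{5}{3} - 17161 = - \frac{51478}{3}$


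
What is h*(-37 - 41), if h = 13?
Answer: -1014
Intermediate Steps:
h*(-37 - 41) = 13*(-37 - 41) = 13*(-78) = -1014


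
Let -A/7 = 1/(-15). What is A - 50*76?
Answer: -56993/15 ≈ -3799.5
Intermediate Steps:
A = 7/15 (A = -7/(-15) = -7*(-1/15) = 7/15 ≈ 0.46667)
A - 50*76 = 7/15 - 50*76 = 7/15 - 3800 = -56993/15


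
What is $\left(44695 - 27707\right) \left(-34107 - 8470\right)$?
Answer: $-723298076$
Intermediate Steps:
$\left(44695 - 27707\right) \left(-34107 - 8470\right) = 16988 \left(-34107 + \left(-13510 + 5040\right)\right) = 16988 \left(-34107 - 8470\right) = 16988 \left(-42577\right) = -723298076$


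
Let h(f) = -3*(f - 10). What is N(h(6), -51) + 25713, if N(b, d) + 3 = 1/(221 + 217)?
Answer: 11260981/438 ≈ 25710.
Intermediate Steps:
h(f) = 30 - 3*f (h(f) = -3*(-10 + f) = 30 - 3*f)
N(b, d) = -1313/438 (N(b, d) = -3 + 1/(221 + 217) = -3 + 1/438 = -1313/438)
N(h(6), -51) + 25713 = -1313/438 + 25713 = 11260981/438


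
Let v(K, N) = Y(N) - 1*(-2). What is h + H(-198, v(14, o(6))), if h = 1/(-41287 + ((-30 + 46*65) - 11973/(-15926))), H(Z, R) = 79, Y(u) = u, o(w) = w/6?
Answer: 48220306565/610383829 ≈ 79.000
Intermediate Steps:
o(w) = w/6 (o(w) = w*(⅙) = w/6)
v(K, N) = 2 + N (v(K, N) = N - 1*(-2) = N + 2 = 2 + N)
h = -15926/610383829 (h = 1/(-41287 + ((-30 + 2990) - 11973*(-1/15926))) = 1/(-41287 + (2960 + 11973/15926)) = 1/(-41287 + 47152933/15926) = 1/(-610383829/15926) = -15926/610383829 ≈ -2.6092e-5)
h + H(-198, v(14, o(6))) = -15926/610383829 + 79 = 48220306565/610383829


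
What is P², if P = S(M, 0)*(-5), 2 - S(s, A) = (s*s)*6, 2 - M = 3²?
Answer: 2131600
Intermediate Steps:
M = -7 (M = 2 - 1*3² = 2 - 1*9 = 2 - 9 = -7)
S(s, A) = 2 - 6*s² (S(s, A) = 2 - s*s*6 = 2 - s²*6 = 2 - 6*s²)
P = 1460 (P = (2 - 6*(-7)²)*(-5) = (2 - 6*49)*(-5) = (2 - 294)*(-5) = -292*(-5) = 1460)
P² = 1460² = 2131600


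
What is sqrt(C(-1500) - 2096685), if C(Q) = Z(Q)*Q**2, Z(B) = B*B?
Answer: 9*sqrt(62499974115) ≈ 2.2500e+6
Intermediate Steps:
Z(B) = B**2
C(Q) = Q**4 (C(Q) = Q**2*Q**2 = Q**4)
sqrt(C(-1500) - 2096685) = sqrt((-1500)**4 - 2096685) = sqrt(5062500000000 - 2096685) = sqrt(5062497903315) = 9*sqrt(62499974115)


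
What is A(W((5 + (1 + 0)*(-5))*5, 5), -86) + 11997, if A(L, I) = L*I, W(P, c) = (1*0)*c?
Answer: 11997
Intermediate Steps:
W(P, c) = 0 (W(P, c) = 0*c = 0)
A(L, I) = I*L
A(W((5 + (1 + 0)*(-5))*5, 5), -86) + 11997 = -86*0 + 11997 = 0 + 11997 = 11997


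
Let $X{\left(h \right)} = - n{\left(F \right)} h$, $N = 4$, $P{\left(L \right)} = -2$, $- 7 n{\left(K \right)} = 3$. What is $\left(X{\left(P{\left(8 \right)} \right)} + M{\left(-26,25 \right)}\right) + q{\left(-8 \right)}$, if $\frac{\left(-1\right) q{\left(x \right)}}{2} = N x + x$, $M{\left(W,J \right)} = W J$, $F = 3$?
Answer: $- \frac{3996}{7} \approx -570.86$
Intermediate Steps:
$n{\left(K \right)} = - \frac{3}{7}$ ($n{\left(K \right)} = \left(- \frac{1}{7}\right) 3 = - \frac{3}{7}$)
$M{\left(W,J \right)} = J W$
$q{\left(x \right)} = - 10 x$ ($q{\left(x \right)} = - 2 \left(4 x + x\right) = - 2 \cdot 5 x = - 10 x$)
$X{\left(h \right)} = \frac{3 h}{7}$ ($X{\left(h \right)} = - \frac{\left(-3\right) h}{7} = \frac{3 h}{7}$)
$\left(X{\left(P{\left(8 \right)} \right)} + M{\left(-26,25 \right)}\right) + q{\left(-8 \right)} = \left(\frac{3}{7} \left(-2\right) + 25 \left(-26\right)\right) - -80 = \left(- \frac{6}{7} - 650\right) + 80 = - \frac{4556}{7} + 80 = - \frac{3996}{7}$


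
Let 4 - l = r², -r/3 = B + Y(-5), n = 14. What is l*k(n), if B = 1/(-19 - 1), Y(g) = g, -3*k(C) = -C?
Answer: -631463/600 ≈ -1052.4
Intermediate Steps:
k(C) = C/3 (k(C) = -(-1)*C/3 = C/3)
B = -1/20 (B = 1/(-20) = -1/20 ≈ -0.050000)
r = 303/20 (r = -3*(-1/20 - 5) = -3*(-101/20) = 303/20 ≈ 15.150)
l = -90209/400 (l = 4 - (303/20)² = 4 - 1*91809/400 = 4 - 91809/400 = -90209/400 ≈ -225.52)
l*k(n) = -90209*14/1200 = -90209/400*14/3 = -631463/600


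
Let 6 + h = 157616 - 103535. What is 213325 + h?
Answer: 267400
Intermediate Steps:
h = 54075 (h = -6 + (157616 - 103535) = -6 + 54081 = 54075)
213325 + h = 213325 + 54075 = 267400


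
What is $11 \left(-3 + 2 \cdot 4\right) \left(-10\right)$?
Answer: $-550$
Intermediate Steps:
$11 \left(-3 + 2 \cdot 4\right) \left(-10\right) = 11 \left(-3 + 8\right) \left(-10\right) = 11 \cdot 5 \left(-10\right) = 55 \left(-10\right) = -550$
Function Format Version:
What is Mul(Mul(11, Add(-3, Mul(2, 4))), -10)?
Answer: -550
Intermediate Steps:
Mul(Mul(11, Add(-3, Mul(2, 4))), -10) = Mul(Mul(11, Add(-3, 8)), -10) = Mul(Mul(11, 5), -10) = Mul(55, -10) = -550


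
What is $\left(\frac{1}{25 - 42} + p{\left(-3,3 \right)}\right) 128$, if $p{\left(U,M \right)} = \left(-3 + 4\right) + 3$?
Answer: $\frac{8576}{17} \approx 504.47$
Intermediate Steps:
$p{\left(U,M \right)} = 4$ ($p{\left(U,M \right)} = 1 + 3 = 4$)
$\left(\frac{1}{25 - 42} + p{\left(-3,3 \right)}\right) 128 = \left(\frac{1}{25 - 42} + 4\right) 128 = \left(\frac{1}{-17} + 4\right) 128 = \left(- \frac{1}{17} + 4\right) 128 = \frac{67}{17} \cdot 128 = \frac{8576}{17}$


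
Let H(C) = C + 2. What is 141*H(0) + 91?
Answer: 373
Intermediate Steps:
H(C) = 2 + C
141*H(0) + 91 = 141*(2 + 0) + 91 = 141*2 + 91 = 282 + 91 = 373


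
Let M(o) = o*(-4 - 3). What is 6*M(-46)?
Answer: 1932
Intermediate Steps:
M(o) = -7*o (M(o) = o*(-7) = -7*o)
6*M(-46) = 6*(-7*(-46)) = 6*322 = 1932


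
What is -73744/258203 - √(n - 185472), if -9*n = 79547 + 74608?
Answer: -6704/23473 - I*√1823403/3 ≈ -0.2856 - 450.11*I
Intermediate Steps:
n = -51385/3 (n = -(79547 + 74608)/9 = -⅑*154155 = -51385/3 ≈ -17128.)
-73744/258203 - √(n - 185472) = -73744/258203 - √(-51385/3 - 185472) = -73744*1/258203 - √(-607801/3) = -6704/23473 - I*√1823403/3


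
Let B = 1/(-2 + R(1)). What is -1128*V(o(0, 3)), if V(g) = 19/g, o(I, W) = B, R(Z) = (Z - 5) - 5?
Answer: 235752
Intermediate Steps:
R(Z) = -10 + Z (R(Z) = (-5 + Z) - 5 = -10 + Z)
B = -1/11 (B = 1/(-2 + (-10 + 1)) = 1/(-2 - 9) = 1/(-11) = -1/11 ≈ -0.090909)
o(I, W) = -1/11
-1128*V(o(0, 3)) = -21432/(-1/11) = -21432*(-11) = -1128*(-209) = 235752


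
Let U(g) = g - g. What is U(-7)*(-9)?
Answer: 0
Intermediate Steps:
U(g) = 0
U(-7)*(-9) = 0*(-9) = 0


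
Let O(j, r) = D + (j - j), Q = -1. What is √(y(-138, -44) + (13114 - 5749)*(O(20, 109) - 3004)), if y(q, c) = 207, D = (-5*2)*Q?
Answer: 3*I*√2450067 ≈ 4695.8*I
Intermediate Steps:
D = 10 (D = -5*2*(-1) = -10*(-1) = 10)
O(j, r) = 10 (O(j, r) = 10 + (j - j) = 10 + 0 = 10)
√(y(-138, -44) + (13114 - 5749)*(O(20, 109) - 3004)) = √(207 + (13114 - 5749)*(10 - 3004)) = √(207 + 7365*(-2994)) = √(207 - 22050810) = √(-22050603) = 3*I*√2450067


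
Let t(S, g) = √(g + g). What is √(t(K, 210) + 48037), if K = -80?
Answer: √(48037 + 2*√105) ≈ 219.22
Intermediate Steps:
t(S, g) = √2*√g (t(S, g) = √(2*g) = √2*√g)
√(t(K, 210) + 48037) = √(√2*√210 + 48037) = √(2*√105 + 48037) = √(48037 + 2*√105)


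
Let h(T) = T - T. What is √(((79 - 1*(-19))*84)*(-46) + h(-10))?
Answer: 28*I*√483 ≈ 615.36*I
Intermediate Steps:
h(T) = 0
√(((79 - 1*(-19))*84)*(-46) + h(-10)) = √(((79 - 1*(-19))*84)*(-46) + 0) = √(((79 + 19)*84)*(-46) + 0) = √((98*84)*(-46) + 0) = √(8232*(-46) + 0) = √(-378672 + 0) = √(-378672) = 28*I*√483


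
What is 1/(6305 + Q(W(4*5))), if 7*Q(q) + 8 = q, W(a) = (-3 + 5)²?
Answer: 7/44131 ≈ 0.00015862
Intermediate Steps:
W(a) = 4 (W(a) = 2² = 4)
Q(q) = -8/7 + q/7
1/(6305 + Q(W(4*5))) = 1/(6305 + (-8/7 + (⅐)*4)) = 1/(6305 + (-8/7 + 4/7)) = 1/(6305 - 4/7) = 1/(44131/7) = 7/44131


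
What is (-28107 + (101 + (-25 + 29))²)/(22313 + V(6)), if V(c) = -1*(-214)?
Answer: -1898/2503 ≈ -0.75829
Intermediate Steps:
V(c) = 214
(-28107 + (101 + (-25 + 29))²)/(22313 + V(6)) = (-28107 + (101 + (-25 + 29))²)/(22313 + 214) = (-28107 + (101 + 4)²)/22527 = (-28107 + 105²)*(1/22527) = (-28107 + 11025)*(1/22527) = -17082*1/22527 = -1898/2503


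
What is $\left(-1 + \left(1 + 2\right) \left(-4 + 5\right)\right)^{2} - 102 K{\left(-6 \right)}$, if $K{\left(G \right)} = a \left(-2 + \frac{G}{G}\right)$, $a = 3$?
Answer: $310$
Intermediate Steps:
$K{\left(G \right)} = -3$ ($K{\left(G \right)} = 3 \left(-2 + \frac{G}{G}\right) = 3 \left(-2 + 1\right) = 3 \left(-1\right) = -3$)
$\left(-1 + \left(1 + 2\right) \left(-4 + 5\right)\right)^{2} - 102 K{\left(-6 \right)} = \left(-1 + \left(1 + 2\right) \left(-4 + 5\right)\right)^{2} - -306 = \left(-1 + 3 \cdot 1\right)^{2} + 306 = \left(-1 + 3\right)^{2} + 306 = 2^{2} + 306 = 4 + 306 = 310$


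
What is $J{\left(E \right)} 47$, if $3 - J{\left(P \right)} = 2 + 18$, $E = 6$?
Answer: $-799$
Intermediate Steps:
$J{\left(P \right)} = -17$ ($J{\left(P \right)} = 3 - \left(2 + 18\right) = 3 - 20 = -17$)
$J{\left(E \right)} 47 = \left(-17\right) 47 = -799$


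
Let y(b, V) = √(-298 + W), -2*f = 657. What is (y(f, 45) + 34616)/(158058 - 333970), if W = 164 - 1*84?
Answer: -4327/21989 - I*√218/175912 ≈ -0.19678 - 8.3933e-5*I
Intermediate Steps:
f = -657/2 (f = -½*657 = -657/2 ≈ -328.50)
W = 80 (W = 164 - 84 = 80)
y(b, V) = I*√218 (y(b, V) = √(-298 + 80) = √(-218) = I*√218)
(y(f, 45) + 34616)/(158058 - 333970) = (I*√218 + 34616)/(158058 - 333970) = (34616 + I*√218)/(-175912) = (34616 + I*√218)*(-1/175912) = -4327/21989 - I*√218/175912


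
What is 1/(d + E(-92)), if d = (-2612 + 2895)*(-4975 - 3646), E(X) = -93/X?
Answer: -92/224456263 ≈ -4.0988e-7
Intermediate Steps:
d = -2439743 (d = 283*(-8621) = -2439743)
1/(d + E(-92)) = 1/(-2439743 - 93/(-92)) = 1/(-2439743 - 93*(-1/92)) = 1/(-2439743 + 93/92) = 1/(-224456263/92) = -92/224456263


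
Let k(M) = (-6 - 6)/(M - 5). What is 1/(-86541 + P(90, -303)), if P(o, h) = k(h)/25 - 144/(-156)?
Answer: -25025/2165665386 ≈ -1.1555e-5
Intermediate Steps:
k(M) = -12/(-5 + M)
P(o, h) = 12/13 - 12/(25*(-5 + h)) (P(o, h) = -12/(-5 + h)/25 - 144/(-156) = -12/(-5 + h)*(1/25) - 144*(-1/156) = -12/(25*(-5 + h)) + 12/13 = 12/13 - 12/(25*(-5 + h)))
1/(-86541 + P(90, -303)) = 1/(-86541 + 12*(-138 + 25*(-303))/(325*(-5 - 303))) = 1/(-86541 + (12/325)*(-138 - 7575)/(-308)) = 1/(-86541 + (12/325)*(-1/308)*(-7713)) = 1/(-86541 + 23139/25025) = 1/(-2165665386/25025) = -25025/2165665386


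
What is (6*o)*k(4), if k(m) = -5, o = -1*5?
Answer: 150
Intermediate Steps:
o = -5
(6*o)*k(4) = (6*(-5))*(-5) = -30*(-5) = 150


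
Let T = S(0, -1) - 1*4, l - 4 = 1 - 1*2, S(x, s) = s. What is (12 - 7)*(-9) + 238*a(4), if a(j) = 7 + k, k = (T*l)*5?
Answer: -16229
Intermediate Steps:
l = 3 (l = 4 + (1 - 1*2) = 4 + (1 - 2) = 4 - 1 = 3)
T = -5 (T = -1 - 1*4 = -1 - 4 = -5)
k = -75 (k = -5*3*5 = -15*5 = -75)
a(j) = -68 (a(j) = 7 - 75 = -68)
(12 - 7)*(-9) + 238*a(4) = (12 - 7)*(-9) + 238*(-68) = 5*(-9) - 16184 = -45 - 16184 = -16229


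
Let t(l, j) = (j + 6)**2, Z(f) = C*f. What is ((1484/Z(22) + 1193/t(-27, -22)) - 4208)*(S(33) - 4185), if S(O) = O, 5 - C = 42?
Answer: 227396910903/13024 ≈ 1.7460e+7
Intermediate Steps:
C = -37 (C = 5 - 1*42 = 5 - 42 = -37)
Z(f) = -37*f
t(l, j) = (6 + j)**2
((1484/Z(22) + 1193/t(-27, -22)) - 4208)*(S(33) - 4185) = ((1484/((-37*22)) + 1193/((6 - 22)**2)) - 4208)*(33 - 4185) = ((1484/(-814) + 1193/((-16)**2)) - 4208)*(-4152) = ((1484*(-1/814) + 1193/256) - 4208)*(-4152) = ((-742/407 + 1193*(1/256)) - 4208)*(-4152) = ((-742/407 + 1193/256) - 4208)*(-4152) = (295599/104192 - 4208)*(-4152) = -438144337/104192*(-4152) = 227396910903/13024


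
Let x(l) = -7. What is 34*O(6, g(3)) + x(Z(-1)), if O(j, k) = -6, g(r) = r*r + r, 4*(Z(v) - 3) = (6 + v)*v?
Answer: -211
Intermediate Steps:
Z(v) = 3 + v*(6 + v)/4 (Z(v) = 3 + ((6 + v)*v)/4 = 3 + (v*(6 + v))/4 = 3 + v*(6 + v)/4)
g(r) = r + r² (g(r) = r² + r = r + r²)
34*O(6, g(3)) + x(Z(-1)) = 34*(-6) - 7 = -204 - 7 = -211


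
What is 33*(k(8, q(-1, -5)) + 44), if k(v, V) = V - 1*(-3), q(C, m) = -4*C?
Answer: 1683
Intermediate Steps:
k(v, V) = 3 + V (k(v, V) = V + 3 = 3 + V)
33*(k(8, q(-1, -5)) + 44) = 33*((3 - 4*(-1)) + 44) = 33*((3 + 4) + 44) = 33*(7 + 44) = 33*51 = 1683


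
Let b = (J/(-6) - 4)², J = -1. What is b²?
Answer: 279841/1296 ≈ 215.93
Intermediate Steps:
b = 529/36 (b = (-1/(-6) - 4)² = (-1*(-⅙) - 4)² = (⅙ - 4)² = (-23/6)² = 529/36 ≈ 14.694)
b² = (529/36)² = 279841/1296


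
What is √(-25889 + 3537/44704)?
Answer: I*√3233603263286/11176 ≈ 160.9*I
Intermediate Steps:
√(-25889 + 3537/44704) = √(-1157338319/44704) = I*√3233603263286/11176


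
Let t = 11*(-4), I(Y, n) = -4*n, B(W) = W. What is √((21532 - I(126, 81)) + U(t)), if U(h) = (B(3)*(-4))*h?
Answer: 4*√1399 ≈ 149.61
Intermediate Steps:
t = -44
U(h) = -12*h (U(h) = (3*(-4))*h = -12*h)
√((21532 - I(126, 81)) + U(t)) = √((21532 - (-4)*81) - 12*(-44)) = √((21532 - 1*(-324)) + 528) = √((21532 + 324) + 528) = √(21856 + 528) = √22384 = 4*√1399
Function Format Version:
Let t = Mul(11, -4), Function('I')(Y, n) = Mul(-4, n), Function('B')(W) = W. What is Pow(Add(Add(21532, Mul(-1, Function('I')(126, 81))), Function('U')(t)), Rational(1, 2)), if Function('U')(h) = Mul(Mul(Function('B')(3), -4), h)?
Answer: Mul(4, Pow(1399, Rational(1, 2))) ≈ 149.61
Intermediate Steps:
t = -44
Function('U')(h) = Mul(-12, h) (Function('U')(h) = Mul(Mul(3, -4), h) = Mul(-12, h))
Pow(Add(Add(21532, Mul(-1, Function('I')(126, 81))), Function('U')(t)), Rational(1, 2)) = Pow(Add(Add(21532, Mul(-1, Mul(-4, 81))), Mul(-12, -44)), Rational(1, 2)) = Pow(Add(Add(21532, Mul(-1, -324)), 528), Rational(1, 2)) = Pow(Add(Add(21532, 324), 528), Rational(1, 2)) = Pow(Add(21856, 528), Rational(1, 2)) = Pow(22384, Rational(1, 2)) = Mul(4, Pow(1399, Rational(1, 2)))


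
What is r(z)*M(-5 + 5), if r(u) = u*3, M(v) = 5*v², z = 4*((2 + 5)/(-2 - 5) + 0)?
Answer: 0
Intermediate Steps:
z = -4 (z = 4*(7/(-7) + 0) = 4*(7*(-⅐) + 0) = 4*(-1 + 0) = 4*(-1) = -4)
r(u) = 3*u
r(z)*M(-5 + 5) = (3*(-4))*(5*(-5 + 5)²) = -60*0² = -60*0 = -12*0 = 0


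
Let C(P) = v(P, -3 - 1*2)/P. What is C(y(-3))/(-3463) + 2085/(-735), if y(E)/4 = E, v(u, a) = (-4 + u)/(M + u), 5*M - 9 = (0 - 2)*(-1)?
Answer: -206293/72723 ≈ -2.8367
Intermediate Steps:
M = 11/5 (M = 9/5 + ((0 - 2)*(-1))/5 = 9/5 + (-2*(-1))/5 = 9/5 + (⅕)*2 = 9/5 + ⅖ = 11/5 ≈ 2.2000)
v(u, a) = (-4 + u)/(11/5 + u)
y(E) = 4*E
C(P) = 5*(-4 + P)/(P*(11 + 5*P)) (C(P) = (5*(-4 + P)/(11 + 5*P))/P = 5*(-4 + P)/(P*(11 + 5*P)))
C(y(-3))/(-3463) + 2085/(-735) = (5*(-4 + 4*(-3))/(((4*(-3)))*(11 + 5*(4*(-3)))))/(-3463) + 2085/(-735) = (5*(-4 - 12)/(-12*(11 + 5*(-12))))*(-1/3463) + 2085*(-1/735) = (5*(-1/12)*(-16)/(11 - 60))*(-1/3463) - 139/49 = (5*(-1/12)*(-16)/(-49))*(-1/3463) - 139/49 = (5*(-1/12)*(-1/49)*(-16))*(-1/3463) - 139/49 = -20/147*(-1/3463) - 139/49 = 20/509061 - 139/49 = -206293/72723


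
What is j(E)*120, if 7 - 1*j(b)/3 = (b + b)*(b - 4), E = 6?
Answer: -6120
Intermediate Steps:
j(b) = 21 - 6*b*(-4 + b) (j(b) = 21 - 3*(b + b)*(b - 4) = 21 - 3*2*b*(-4 + b) = 21 - 6*b*(-4 + b))
j(E)*120 = (21 - 6*6² + 24*6)*120 = (21 - 6*36 + 144)*120 = (21 - 216 + 144)*120 = -51*120 = -6120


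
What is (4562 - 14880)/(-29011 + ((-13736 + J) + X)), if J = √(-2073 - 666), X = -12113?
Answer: 566045480/3009622339 + 10318*I*√2739/3009622339 ≈ 0.18808 + 0.00017942*I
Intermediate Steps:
J = I*√2739 (J = √(-2739) = I*√2739 ≈ 52.335*I)
(4562 - 14880)/(-29011 + ((-13736 + J) + X)) = (4562 - 14880)/(-29011 + ((-13736 + I*√2739) - 12113)) = -10318/(-29011 + (-25849 + I*√2739)) = -10318/(-54860 + I*√2739)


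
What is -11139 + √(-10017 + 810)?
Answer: -11139 + 3*I*√1023 ≈ -11139.0 + 95.953*I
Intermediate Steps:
-11139 + √(-10017 + 810) = -11139 + √(-9207) = -11139 + 3*I*√1023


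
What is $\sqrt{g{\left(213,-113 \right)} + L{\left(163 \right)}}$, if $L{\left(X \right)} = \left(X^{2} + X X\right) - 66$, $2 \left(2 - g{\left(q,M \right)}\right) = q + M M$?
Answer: $\sqrt{46583} \approx 215.83$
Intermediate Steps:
$g{\left(q,M \right)} = 2 - \frac{q}{2} - \frac{M^{2}}{2}$ ($g{\left(q,M \right)} = 2 - \frac{q + M M}{2} = 2 - \frac{q + M^{2}}{2} = 2 - \left(\frac{q}{2} + \frac{M^{2}}{2}\right) = 2 - \frac{q}{2} - \frac{M^{2}}{2}$)
$L{\left(X \right)} = -66 + 2 X^{2}$ ($L{\left(X \right)} = \left(X^{2} + X^{2}\right) - 66 = 2 X^{2} - 66 = -66 + 2 X^{2}$)
$\sqrt{g{\left(213,-113 \right)} + L{\left(163 \right)}} = \sqrt{\left(2 - \frac{213}{2} - \frac{\left(-113\right)^{2}}{2}\right) - \left(66 - 2 \cdot 163^{2}\right)} = \sqrt{\left(2 - \frac{213}{2} - \frac{12769}{2}\right) + \left(-66 + 2 \cdot 26569\right)} = \sqrt{\left(2 - \frac{213}{2} - \frac{12769}{2}\right) + \left(-66 + 53138\right)} = \sqrt{-6489 + 53072} = \sqrt{46583}$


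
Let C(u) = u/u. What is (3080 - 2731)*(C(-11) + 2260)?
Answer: 789089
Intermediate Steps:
C(u) = 1
(3080 - 2731)*(C(-11) + 2260) = (3080 - 2731)*(1 + 2260) = 349*2261 = 789089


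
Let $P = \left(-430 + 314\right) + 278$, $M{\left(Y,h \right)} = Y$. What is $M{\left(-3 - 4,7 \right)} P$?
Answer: $-1134$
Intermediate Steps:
$P = 162$ ($P = -116 + 278 = 162$)
$M{\left(-3 - 4,7 \right)} P = \left(-3 - 4\right) 162 = \left(-7\right) 162 = -1134$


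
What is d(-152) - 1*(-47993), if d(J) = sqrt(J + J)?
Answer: 47993 + 4*I*sqrt(19) ≈ 47993.0 + 17.436*I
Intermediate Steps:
d(J) = sqrt(2)*sqrt(J) (d(J) = sqrt(2*J) = sqrt(2)*sqrt(J))
d(-152) - 1*(-47993) = sqrt(2)*sqrt(-152) - 1*(-47993) = sqrt(2)*(2*I*sqrt(38)) + 47993 = 4*I*sqrt(19) + 47993 = 47993 + 4*I*sqrt(19)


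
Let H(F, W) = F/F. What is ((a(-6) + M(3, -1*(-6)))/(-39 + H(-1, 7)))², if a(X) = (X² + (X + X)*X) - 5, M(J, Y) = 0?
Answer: 10609/1444 ≈ 7.3470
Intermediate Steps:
a(X) = -5 + 3*X² (a(X) = (X² + (2*X)*X) - 5 = (X² + 2*X²) - 5 = 3*X² - 5 = -5 + 3*X²)
H(F, W) = 1
((a(-6) + M(3, -1*(-6)))/(-39 + H(-1, 7)))² = (((-5 + 3*(-6)²) + 0)/(-39 + 1))² = (((-5 + 3*36) + 0)/(-38))² = (((-5 + 108) + 0)*(-1/38))² = ((103 + 0)*(-1/38))² = (103*(-1/38))² = (-103/38)² = 10609/1444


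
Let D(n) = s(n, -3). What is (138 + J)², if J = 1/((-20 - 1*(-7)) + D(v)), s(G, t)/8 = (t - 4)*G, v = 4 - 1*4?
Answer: 3214849/169 ≈ 19023.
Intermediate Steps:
v = 0 (v = 4 - 4 = 0)
s(G, t) = 8*G*(-4 + t) (s(G, t) = 8*((t - 4)*G) = 8*((-4 + t)*G) = 8*(G*(-4 + t)) = 8*G*(-4 + t))
D(n) = -56*n (D(n) = 8*n*(-4 - 3) = 8*n*(-7) = -56*n)
J = -1/13 (J = 1/((-20 - 1*(-7)) - 56*0) = 1/((-20 + 7) + 0) = 1/(-13 + 0) = 1/(-13) = -1/13 ≈ -0.076923)
(138 + J)² = (138 - 1/13)² = (1793/13)² = 3214849/169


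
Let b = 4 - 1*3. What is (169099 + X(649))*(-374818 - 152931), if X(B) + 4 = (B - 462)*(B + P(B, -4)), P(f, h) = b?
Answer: -153387608105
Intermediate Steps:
b = 1 (b = 4 - 3 = 1)
P(f, h) = 1
X(B) = -4 + (1 + B)*(-462 + B) (X(B) = -4 + (B - 462)*(B + 1) = -4 + (-462 + B)*(1 + B) = -4 + (1 + B)*(-462 + B))
(169099 + X(649))*(-374818 - 152931) = (169099 + (-466 + 649² - 461*649))*(-374818 - 152931) = (169099 + (-466 + 421201 - 299189))*(-527749) = (169099 + 121546)*(-527749) = 290645*(-527749) = -153387608105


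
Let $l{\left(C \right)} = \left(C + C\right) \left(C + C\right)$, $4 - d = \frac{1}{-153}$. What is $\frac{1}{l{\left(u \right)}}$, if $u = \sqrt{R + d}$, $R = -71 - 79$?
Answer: $- \frac{153}{89348} \approx -0.0017124$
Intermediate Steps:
$d = \frac{613}{153}$ ($d = 4 - \frac{1}{-153} = 4 - - \frac{1}{153} = 4 + \frac{1}{153} = \frac{613}{153} \approx 4.0065$)
$R = -150$
$u = \frac{i \sqrt{379729}}{51}$ ($u = \sqrt{-150 + \frac{613}{153}} = \sqrt{- \frac{22337}{153}} = \frac{i \sqrt{379729}}{51} \approx 12.083 i$)
$l{\left(C \right)} = 4 C^{2}$ ($l{\left(C \right)} = 2 C 2 C = 4 C^{2}$)
$\frac{1}{l{\left(u \right)}} = \frac{1}{4 \left(\frac{i \sqrt{379729}}{51}\right)^{2}} = \frac{1}{4 \left(- \frac{22337}{153}\right)} = \frac{1}{- \frac{89348}{153}} = - \frac{153}{89348}$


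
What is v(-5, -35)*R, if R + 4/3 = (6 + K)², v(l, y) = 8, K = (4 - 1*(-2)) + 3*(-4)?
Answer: -32/3 ≈ -10.667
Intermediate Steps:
K = -6 (K = (4 + 2) - 12 = 6 - 12 = -6)
R = -4/3 (R = -4/3 + (6 - 6)² = -4/3 + 0² = -4/3 + 0 = -4/3 ≈ -1.3333)
v(-5, -35)*R = 8*(-4/3) = -32/3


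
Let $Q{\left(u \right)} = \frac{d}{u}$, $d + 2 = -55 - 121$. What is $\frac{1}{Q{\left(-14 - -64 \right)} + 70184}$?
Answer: $\frac{25}{1754511} \approx 1.4249 \cdot 10^{-5}$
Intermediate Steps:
$d = -178$ ($d = -2 - 176 = -178$)
$Q{\left(u \right)} = - \frac{178}{u}$
$\frac{1}{Q{\left(-14 - -64 \right)} + 70184} = \frac{1}{- \frac{178}{-14 - -64} + 70184} = \frac{1}{- \frac{178}{-14 + 64} + 70184} = \frac{1}{- \frac{178}{50} + 70184} = \frac{1}{\left(-178\right) \frac{1}{50} + 70184} = \frac{1}{- \frac{89}{25} + 70184} = \frac{1}{\frac{1754511}{25}} = \frac{25}{1754511}$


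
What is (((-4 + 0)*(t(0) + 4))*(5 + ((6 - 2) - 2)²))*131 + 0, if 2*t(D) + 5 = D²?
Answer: -7074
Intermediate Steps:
t(D) = -5/2 + D²/2
(((-4 + 0)*(t(0) + 4))*(5 + ((6 - 2) - 2)²))*131 + 0 = (((-4 + 0)*((-5/2 + (½)*0²) + 4))*(5 + ((6 - 2) - 2)²))*131 + 0 = ((-4*((-5/2 + (½)*0) + 4))*(5 + (4 - 2)²))*131 + 0 = ((-4*((-5/2 + 0) + 4))*(5 + 2²))*131 + 0 = ((-4*(-5/2 + 4))*(5 + 4))*131 + 0 = (-4*3/2*9)*131 + 0 = -6*9*131 + 0 = -54*131 + 0 = -7074 + 0 = -7074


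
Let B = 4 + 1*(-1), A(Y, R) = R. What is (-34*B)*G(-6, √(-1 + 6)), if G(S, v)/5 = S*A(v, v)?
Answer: 3060*√5 ≈ 6842.4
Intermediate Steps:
G(S, v) = 5*S*v (G(S, v) = 5*(S*v) = 5*S*v)
B = 3 (B = 4 - 1 = 3)
(-34*B)*G(-6, √(-1 + 6)) = (-34*3)*(5*(-6)*√(-1 + 6)) = -510*(-6)*√5 = -(-3060)*√5 = 3060*√5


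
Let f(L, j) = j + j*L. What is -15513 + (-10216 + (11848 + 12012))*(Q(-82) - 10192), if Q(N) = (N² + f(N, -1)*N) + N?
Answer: -139075161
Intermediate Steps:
f(L, j) = j + L*j
Q(N) = N + N² + N*(-1 - N) (Q(N) = (N² + (-(1 + N))*N) + N = (N² + (-1 - N)*N) + N = (N² + N*(-1 - N)) + N = N + N² + N*(-1 - N))
-15513 + (-10216 + (11848 + 12012))*(Q(-82) - 10192) = -15513 + (-10216 + (11848 + 12012))*(0 - 10192) = -15513 + (-10216 + 23860)*(-10192) = -15513 + 13644*(-10192) = -15513 - 139059648 = -139075161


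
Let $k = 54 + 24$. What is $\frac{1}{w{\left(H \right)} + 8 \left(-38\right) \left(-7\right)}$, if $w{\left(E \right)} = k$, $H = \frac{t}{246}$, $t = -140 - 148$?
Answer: $\frac{1}{2206} \approx 0.00045331$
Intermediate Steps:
$t = -288$ ($t = -140 - 148 = -288$)
$H = - \frac{48}{41}$ ($H = - \frac{288}{246} = \left(-288\right) \frac{1}{246} = - \frac{48}{41} \approx -1.1707$)
$k = 78$
$w{\left(E \right)} = 78$
$\frac{1}{w{\left(H \right)} + 8 \left(-38\right) \left(-7\right)} = \frac{1}{78 + 8 \left(-38\right) \left(-7\right)} = \frac{1}{78 - -2128} = \frac{1}{78 + 2128} = \frac{1}{2206}$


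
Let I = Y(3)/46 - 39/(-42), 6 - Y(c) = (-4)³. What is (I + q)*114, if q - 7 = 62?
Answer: 1311399/161 ≈ 8145.3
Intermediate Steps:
q = 69 (q = 7 + 62 = 69)
Y(c) = 70 (Y(c) = 6 - 1*(-4)³ = 6 - 1*(-64) = 6 + 64 = 70)
I = 789/322 (I = 70/46 - 39/(-42) = 70*(1/46) - 39*(-1/42) = 35/23 + 13/14 = 789/322 ≈ 2.4503)
(I + q)*114 = (789/322 + 69)*114 = (23007/322)*114 = 1311399/161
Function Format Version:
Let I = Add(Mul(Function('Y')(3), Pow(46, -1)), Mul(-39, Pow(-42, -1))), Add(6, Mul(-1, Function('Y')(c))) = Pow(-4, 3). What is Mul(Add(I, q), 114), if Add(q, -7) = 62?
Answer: Rational(1311399, 161) ≈ 8145.3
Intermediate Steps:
q = 69 (q = Add(7, 62) = 69)
Function('Y')(c) = 70 (Function('Y')(c) = Add(6, Mul(-1, Pow(-4, 3))) = Add(6, Mul(-1, -64)) = Add(6, 64) = 70)
I = Rational(789, 322) (I = Add(Mul(70, Pow(46, -1)), Mul(-39, Pow(-42, -1))) = Add(Mul(70, Rational(1, 46)), Mul(-39, Rational(-1, 42))) = Add(Rational(35, 23), Rational(13, 14)) = Rational(789, 322) ≈ 2.4503)
Mul(Add(I, q), 114) = Mul(Add(Rational(789, 322), 69), 114) = Mul(Rational(23007, 322), 114) = Rational(1311399, 161)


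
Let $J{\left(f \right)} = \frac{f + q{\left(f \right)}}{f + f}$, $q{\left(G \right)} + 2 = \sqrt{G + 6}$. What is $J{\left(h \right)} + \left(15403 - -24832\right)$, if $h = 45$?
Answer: $\frac{3621193}{90} + \frac{\sqrt{51}}{90} \approx 40236.0$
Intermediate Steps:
$q{\left(G \right)} = -2 + \sqrt{6 + G}$ ($q{\left(G \right)} = -2 + \sqrt{G + 6} = -2 + \sqrt{6 + G}$)
$J{\left(f \right)} = \frac{-2 + f + \sqrt{6 + f}}{2 f}$ ($J{\left(f \right)} = \frac{f + \left(-2 + \sqrt{6 + f}\right)}{f + f} = \frac{-2 + f + \sqrt{6 + f}}{2 f}$)
$J{\left(h \right)} + \left(15403 - -24832\right) = \frac{-2 + 45 + \sqrt{6 + 45}}{2 \cdot 45} + \left(15403 - -24832\right) = \frac{1}{2} \cdot \frac{1}{45} \left(-2 + 45 + \sqrt{51}\right) + \left(15403 + 24832\right) = \frac{1}{2} \cdot \frac{1}{45} \left(43 + \sqrt{51}\right) + 40235 = \left(\frac{43}{90} + \frac{\sqrt{51}}{90}\right) + 40235 = \frac{3621193}{90} + \frac{\sqrt{51}}{90}$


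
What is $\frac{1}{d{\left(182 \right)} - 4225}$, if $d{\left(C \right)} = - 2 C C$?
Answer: $- \frac{1}{70473} \approx -1.419 \cdot 10^{-5}$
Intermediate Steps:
$d{\left(C \right)} = - 2 C^{2}$
$\frac{1}{d{\left(182 \right)} - 4225} = \frac{1}{- 2 \cdot 182^{2} - 4225} = \frac{1}{\left(-2\right) 33124 - 4225} = \frac{1}{-66248 - 4225} = \frac{1}{-70473} = - \frac{1}{70473}$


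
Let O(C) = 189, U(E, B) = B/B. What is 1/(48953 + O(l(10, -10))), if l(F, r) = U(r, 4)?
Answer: 1/49142 ≈ 2.0349e-5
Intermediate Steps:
U(E, B) = 1
l(F, r) = 1
1/(48953 + O(l(10, -10))) = 1/(48953 + 189) = 1/49142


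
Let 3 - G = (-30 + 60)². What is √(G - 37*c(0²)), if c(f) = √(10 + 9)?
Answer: √(-897 - 37*√19) ≈ 32.531*I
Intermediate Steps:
c(f) = √19
G = -897 (G = 3 - (-30 + 60)² = 3 - 1*30² = 3 - 1*900 = 3 - 900 = -897)
√(G - 37*c(0²)) = √(-897 - 37*√19)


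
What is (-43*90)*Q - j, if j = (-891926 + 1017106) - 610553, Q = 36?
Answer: 346053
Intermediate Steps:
j = -485373 (j = 125180 - 610553 = -485373)
(-43*90)*Q - j = -43*90*36 - 1*(-485373) = -3870*36 + 485373 = -139320 + 485373 = 346053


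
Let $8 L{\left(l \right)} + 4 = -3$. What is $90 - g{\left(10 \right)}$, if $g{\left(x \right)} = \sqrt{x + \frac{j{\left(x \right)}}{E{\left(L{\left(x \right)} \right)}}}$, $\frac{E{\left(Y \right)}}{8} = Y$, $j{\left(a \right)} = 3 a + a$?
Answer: $90 - \frac{\sqrt{210}}{7} \approx 87.93$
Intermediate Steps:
$L{\left(l \right)} = - \frac{7}{8}$ ($L{\left(l \right)} = - \frac{1}{2} + \frac{1}{8} \left(-3\right) = - \frac{1}{2} - \frac{3}{8} = - \frac{7}{8}$)
$j{\left(a \right)} = 4 a$
$E{\left(Y \right)} = 8 Y$
$g{\left(x \right)} = \frac{\sqrt{21} \sqrt{x}}{7}$ ($g{\left(x \right)} = \sqrt{x + \frac{4 x}{8 \left(- \frac{7}{8}\right)}} = \sqrt{x + \frac{4 x}{-7}} = \sqrt{x + 4 x \left(- \frac{1}{7}\right)} = \sqrt{x - \frac{4 x}{7}} = \sqrt{\frac{3 x}{7}} = \frac{\sqrt{21} \sqrt{x}}{7}$)
$90 - g{\left(10 \right)} = 90 - \frac{\sqrt{21} \sqrt{10}}{7} = 90 - \frac{\sqrt{210}}{7}$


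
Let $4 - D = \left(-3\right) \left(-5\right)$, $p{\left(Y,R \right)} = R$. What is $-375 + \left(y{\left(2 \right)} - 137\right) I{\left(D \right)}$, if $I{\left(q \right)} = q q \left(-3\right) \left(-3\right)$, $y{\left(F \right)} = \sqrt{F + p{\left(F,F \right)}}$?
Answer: $-147390$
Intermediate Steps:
$y{\left(F \right)} = \sqrt{2} \sqrt{F}$ ($y{\left(F \right)} = \sqrt{F + F} = \sqrt{2 F} = \sqrt{2} \sqrt{F}$)
$D = -11$ ($D = 4 - \left(-3\right) \left(-5\right) = 4 - 15 = -11$)
$I{\left(q \right)} = 9 q^{2}$ ($I{\left(q \right)} = q \left(- 3 q\right) \left(-3\right) = - 3 q^{2} \left(-3\right) = 9 q^{2}$)
$-375 + \left(y{\left(2 \right)} - 137\right) I{\left(D \right)} = -375 + \left(\sqrt{2} \sqrt{2} - 137\right) 9 \left(-11\right)^{2} = -375 + \left(2 - 137\right) 9 \cdot 121 = -375 - 147015 = -147390$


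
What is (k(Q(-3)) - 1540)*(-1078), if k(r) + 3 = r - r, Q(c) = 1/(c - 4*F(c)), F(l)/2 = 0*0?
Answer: 1663354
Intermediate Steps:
F(l) = 0 (F(l) = 2*(0*0) = 2*0 = 0)
Q(c) = 1/c (Q(c) = 1/(c - 4*0) = 1/(c + 0) = 1/c)
k(r) = -3 (k(r) = -3 + (r - r) = -3 + 0 = -3)
(k(Q(-3)) - 1540)*(-1078) = (-3 - 1540)*(-1078) = -1543*(-1078) = 1663354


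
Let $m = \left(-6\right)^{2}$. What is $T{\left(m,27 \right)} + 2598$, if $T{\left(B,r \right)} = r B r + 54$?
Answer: $28896$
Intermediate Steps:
$m = 36$
$T{\left(B,r \right)} = 54 + B r^{2}$ ($T{\left(B,r \right)} = B r r + 54 = B r^{2} + 54 = 54 + B r^{2}$)
$T{\left(m,27 \right)} + 2598 = \left(54 + 36 \cdot 27^{2}\right) + 2598 = \left(54 + 36 \cdot 729\right) + 2598 = \left(54 + 26244\right) + 2598 = 26298 + 2598 = 28896$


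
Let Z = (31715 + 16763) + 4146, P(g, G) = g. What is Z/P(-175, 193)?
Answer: -52624/175 ≈ -300.71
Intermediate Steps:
Z = 52624 (Z = 48478 + 4146 = 52624)
Z/P(-175, 193) = 52624/(-175) = 52624*(-1/175) = -52624/175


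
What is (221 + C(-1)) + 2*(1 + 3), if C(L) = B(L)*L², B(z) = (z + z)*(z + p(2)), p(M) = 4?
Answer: 223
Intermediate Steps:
B(z) = 2*z*(4 + z) (B(z) = (z + z)*(z + 4) = (2*z)*(4 + z) = 2*z*(4 + z))
C(L) = 2*L³*(4 + L) (C(L) = (2*L*(4 + L))*L² = 2*L³*(4 + L))
(221 + C(-1)) + 2*(1 + 3) = (221 + 2*(-1)³*(4 - 1)) + 2*(1 + 3) = (221 + 2*(-1)*3) + 2*4 = (221 - 6) + 8 = 215 + 8 = 223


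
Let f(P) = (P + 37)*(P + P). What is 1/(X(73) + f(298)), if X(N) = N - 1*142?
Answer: 1/199591 ≈ 5.0102e-6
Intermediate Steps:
X(N) = -142 + N (X(N) = N - 142 = -142 + N)
f(P) = 2*P*(37 + P) (f(P) = (37 + P)*(2*P) = 2*P*(37 + P))
1/(X(73) + f(298)) = 1/((-142 + 73) + 2*298*(37 + 298)) = 1/(-69 + 2*298*335) = 1/(-69 + 199660) = 1/199591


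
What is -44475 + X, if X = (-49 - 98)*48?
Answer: -51531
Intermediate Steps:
X = -7056 (X = -147*48 = -7056)
-44475 + X = -44475 - 7056 = -51531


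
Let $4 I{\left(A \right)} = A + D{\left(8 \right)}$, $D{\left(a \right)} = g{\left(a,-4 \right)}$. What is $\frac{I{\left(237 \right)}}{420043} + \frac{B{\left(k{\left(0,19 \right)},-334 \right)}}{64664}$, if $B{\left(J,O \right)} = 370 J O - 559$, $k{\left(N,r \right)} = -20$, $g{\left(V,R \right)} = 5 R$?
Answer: $\frac{1037946982785}{27161660552} \approx 38.214$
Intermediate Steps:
$D{\left(a \right)} = -20$ ($D{\left(a \right)} = 5 \left(-4\right) = -20$)
$I{\left(A \right)} = -5 + \frac{A}{4}$ ($I{\left(A \right)} = \frac{A - 20}{4} = \frac{-20 + A}{4} = -5 + \frac{A}{4}$)
$B{\left(J,O \right)} = -559 + 370 J O$ ($B{\left(J,O \right)} = 370 J O - 559 = -559 + 370 J O$)
$\frac{I{\left(237 \right)}}{420043} + \frac{B{\left(k{\left(0,19 \right)},-334 \right)}}{64664} = \frac{-5 + \frac{1}{4} \cdot 237}{420043} + \frac{-559 + 370 \left(-20\right) \left(-334\right)}{64664} = \left(-5 + \frac{237}{4}\right) \frac{1}{420043} + \left(-559 + 2471600\right) \frac{1}{64664} = \frac{217}{4} \cdot \frac{1}{420043} + 2471041 \cdot \frac{1}{64664} = \frac{217}{1680172} + \frac{2471041}{64664} = \frac{1037946982785}{27161660552}$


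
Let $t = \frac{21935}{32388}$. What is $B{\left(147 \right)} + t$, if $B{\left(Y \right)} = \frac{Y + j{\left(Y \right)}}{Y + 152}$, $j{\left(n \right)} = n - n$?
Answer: $\frac{11319601}{9684012} \approx 1.1689$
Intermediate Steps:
$j{\left(n \right)} = 0$
$t = \frac{21935}{32388}$ ($t = 21935 \cdot \frac{1}{32388} = \frac{21935}{32388} \approx 0.67726$)
$B{\left(Y \right)} = \frac{Y}{152 + Y}$ ($B{\left(Y \right)} = \frac{Y + 0}{Y + 152} = \frac{Y}{152 + Y}$)
$B{\left(147 \right)} + t = \frac{147}{152 + 147} + \frac{21935}{32388} = \frac{147}{299} + \frac{21935}{32388} = \frac{11319601}{9684012}$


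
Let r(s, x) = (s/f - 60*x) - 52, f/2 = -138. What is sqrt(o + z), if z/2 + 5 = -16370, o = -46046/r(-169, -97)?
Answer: I*sqrt(83038216411808102)/1592137 ≈ 180.99*I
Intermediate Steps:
f = -276 (f = 2*(-138) = -276)
r(s, x) = -52 - 60*x - s/276 (r(s, x) = (s/(-276) - 60*x) - 52 = (-s/276 - 60*x) - 52 = (-60*x - s/276) - 52 = -52 - 60*x - s/276)
o = -12708696/1592137 (o = -46046/(-52 - 60*(-97) - 1/276*(-169)) = -46046/(-52 + 5820 + 169/276) = -46046/1592137/276 = -46046*276/1592137 = -12708696/1592137 ≈ -7.9822)
z = -32750 (z = -10 + 2*(-16370) = -10 - 32740 = -32750)
sqrt(o + z) = sqrt(-12708696/1592137 - 32750) = sqrt(-52155195446/1592137) = I*sqrt(83038216411808102)/1592137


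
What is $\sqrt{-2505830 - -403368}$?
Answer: $i \sqrt{2102462} \approx 1450.0 i$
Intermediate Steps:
$\sqrt{-2505830 - -403368} = \sqrt{-2505830 + 403368} = \sqrt{-2102462} = i \sqrt{2102462}$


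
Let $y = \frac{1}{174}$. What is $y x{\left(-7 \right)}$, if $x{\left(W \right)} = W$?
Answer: $- \frac{7}{174} \approx -0.04023$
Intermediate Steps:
$y = \frac{1}{174} \approx 0.0057471$
$y x{\left(-7 \right)} = \frac{1}{174} \left(-7\right) = - \frac{7}{174}$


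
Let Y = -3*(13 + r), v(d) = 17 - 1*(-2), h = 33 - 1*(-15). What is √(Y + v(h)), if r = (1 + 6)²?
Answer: I*√167 ≈ 12.923*I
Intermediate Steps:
h = 48 (h = 33 + 15 = 48)
v(d) = 19 (v(d) = 17 + 2 = 19)
r = 49 (r = 7² = 49)
Y = -186 (Y = -3*(13 + 49) = -3*62 = -186)
√(Y + v(h)) = √(-186 + 19) = √(-167) = I*√167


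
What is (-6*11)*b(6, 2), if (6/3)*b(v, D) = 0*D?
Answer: 0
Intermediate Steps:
b(v, D) = 0 (b(v, D) = (0*D)/2 = (½)*0 = 0)
(-6*11)*b(6, 2) = -6*11*0 = -66*0 = 0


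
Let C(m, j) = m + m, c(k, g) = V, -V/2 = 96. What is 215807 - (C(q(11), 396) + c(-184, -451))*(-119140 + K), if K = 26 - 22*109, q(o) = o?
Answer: -20441233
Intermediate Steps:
K = -2372 (K = 26 - 2398 = -2372)
V = -192 (V = -2*96 = -192)
c(k, g) = -192
C(m, j) = 2*m
215807 - (C(q(11), 396) + c(-184, -451))*(-119140 + K) = 215807 - (2*11 - 192)*(-119140 - 2372) = 215807 - (22 - 192)*(-121512) = 215807 - (-170)*(-121512) = 215807 - 1*20657040 = 215807 - 20657040 = -20441233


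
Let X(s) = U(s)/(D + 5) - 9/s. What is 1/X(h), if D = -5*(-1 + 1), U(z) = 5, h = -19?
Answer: 19/28 ≈ 0.67857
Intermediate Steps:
D = 0 (D = -5*0 = 0)
X(s) = 1 - 9/s (X(s) = 5/(0 + 5) - 9/s = 5/5 - 9/s = 5*(1/5) - 9/s = 1 - 9/s)
1/X(h) = 1/((-9 - 19)/(-19)) = 1/(-1/19*(-28)) = 1/(28/19) = 19/28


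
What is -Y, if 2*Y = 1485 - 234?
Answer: -1251/2 ≈ -625.50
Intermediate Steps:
Y = 1251/2 (Y = (1485 - 234)/2 = (½)*1251 = 1251/2 ≈ 625.50)
-Y = -1*1251/2 = -1251/2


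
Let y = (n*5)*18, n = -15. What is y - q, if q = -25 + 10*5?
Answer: -1375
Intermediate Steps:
q = 25 (q = -25 + 50 = 25)
y = -1350 (y = -15*5*18 = -75*18 = -1350)
y - q = -1350 - 1*25 = -1350 - 25 = -1375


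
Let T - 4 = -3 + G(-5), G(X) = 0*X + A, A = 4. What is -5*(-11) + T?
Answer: 60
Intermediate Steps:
G(X) = 4 (G(X) = 0*X + 4 = 0 + 4 = 4)
T = 5 (T = 4 + (-3 + 4) = 4 + 1 = 5)
-5*(-11) + T = -5*(-11) + 5 = 55 + 5 = 60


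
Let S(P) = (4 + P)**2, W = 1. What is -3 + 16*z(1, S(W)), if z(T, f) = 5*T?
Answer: 77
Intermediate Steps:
-3 + 16*z(1, S(W)) = -3 + 16*(5*1) = -3 + 16*5 = -3 + 80 = 77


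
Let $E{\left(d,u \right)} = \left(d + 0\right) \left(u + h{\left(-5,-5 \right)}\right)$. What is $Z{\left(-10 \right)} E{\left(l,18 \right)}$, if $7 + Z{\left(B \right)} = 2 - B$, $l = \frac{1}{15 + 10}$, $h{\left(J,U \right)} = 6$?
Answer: $\frac{24}{5} \approx 4.8$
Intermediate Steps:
$l = \frac{1}{25} \approx 0.04$
$Z{\left(B \right)} = -5 - B$ ($Z{\left(B \right)} = -7 - \left(-2 + B\right) = -5 - B$)
$E{\left(d,u \right)} = d \left(6 + u\right)$ ($E{\left(d,u \right)} = \left(d + 0\right) \left(u + 6\right) = d \left(6 + u\right)$)
$Z{\left(-10 \right)} E{\left(l,18 \right)} = \left(-5 - -10\right) \frac{6 + 18}{25} = \left(-5 + 10\right) \frac{1}{25} \cdot 24 = 5 \cdot \frac{24}{25} = \frac{24}{5}$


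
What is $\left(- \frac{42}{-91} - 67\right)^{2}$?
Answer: $\frac{748225}{169} \approx 4427.4$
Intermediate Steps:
$\left(- \frac{42}{-91} - 67\right)^{2} = \left(\left(-42\right) \left(- \frac{1}{91}\right) - 67\right)^{2} = \left(\frac{6}{13} - 67\right)^{2} = \left(- \frac{865}{13}\right)^{2} = \frac{748225}{169}$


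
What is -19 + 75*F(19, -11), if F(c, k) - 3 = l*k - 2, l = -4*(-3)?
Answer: -9844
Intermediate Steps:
l = 12
F(c, k) = 1 + 12*k (F(c, k) = 3 + (12*k - 2) = 3 + (-2 + 12*k) = 1 + 12*k)
-19 + 75*F(19, -11) = -19 + 75*(1 + 12*(-11)) = -19 + 75*(1 - 132) = -19 + 75*(-131) = -19 - 9825 = -9844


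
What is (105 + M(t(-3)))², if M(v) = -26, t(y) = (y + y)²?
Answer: 6241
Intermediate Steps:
t(y) = 4*y² (t(y) = (2*y)² = 4*y²)
(105 + M(t(-3)))² = (105 - 26)² = 79² = 6241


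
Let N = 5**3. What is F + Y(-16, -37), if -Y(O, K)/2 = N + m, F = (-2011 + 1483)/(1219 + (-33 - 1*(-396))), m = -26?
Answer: -156882/791 ≈ -198.33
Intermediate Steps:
N = 125
F = -264/791 (F = -528/(1219 + (-33 + 396)) = -528/(1219 + 363) = -528/1582 = -528*1/1582 = -264/791 ≈ -0.33375)
Y(O, K) = -198 (Y(O, K) = -2*(125 - 26) = -2*99 = -198)
F + Y(-16, -37) = -264/791 - 198 = -156882/791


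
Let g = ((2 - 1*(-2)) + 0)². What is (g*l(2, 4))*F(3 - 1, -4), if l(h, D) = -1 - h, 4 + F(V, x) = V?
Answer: 96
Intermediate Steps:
F(V, x) = -4 + V
g = 16 (g = ((2 + 2) + 0)² = (4 + 0)² = 4² = 16)
(g*l(2, 4))*F(3 - 1, -4) = (16*(-1 - 1*2))*(-4 + (3 - 1)) = (16*(-1 - 2))*(-4 + 2) = (16*(-3))*(-2) = -48*(-2) = 96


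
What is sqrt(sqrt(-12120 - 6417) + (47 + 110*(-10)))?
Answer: sqrt(-1053 + I*sqrt(18537)) ≈ 2.0935 + 32.517*I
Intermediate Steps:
sqrt(sqrt(-12120 - 6417) + (47 + 110*(-10))) = sqrt(sqrt(-18537) + (47 - 1100)) = sqrt(I*sqrt(18537) - 1053) = sqrt(-1053 + I*sqrt(18537))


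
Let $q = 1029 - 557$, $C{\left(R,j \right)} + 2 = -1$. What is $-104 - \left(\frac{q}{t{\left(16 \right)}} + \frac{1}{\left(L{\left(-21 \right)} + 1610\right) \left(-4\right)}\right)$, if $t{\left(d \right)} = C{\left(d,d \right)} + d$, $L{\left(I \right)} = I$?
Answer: $- \frac{11593331}{82628} \approx -140.31$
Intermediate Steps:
$C{\left(R,j \right)} = -3$ ($C{\left(R,j \right)} = -2 - 1 = -3$)
$t{\left(d \right)} = -3 + d$
$q = 472$ ($q = 1029 - 557 = 472$)
$-104 - \left(\frac{q}{t{\left(16 \right)}} + \frac{1}{\left(L{\left(-21 \right)} + 1610\right) \left(-4\right)}\right) = -104 - \left(\frac{472}{-3 + 16} + \frac{1}{\left(-21 + 1610\right) \left(-4\right)}\right) = -104 - \left(\frac{472}{13} + \frac{1}{1589} \left(- \frac{1}{4}\right)\right) = -104 - \left(472 \cdot \frac{1}{13} + \frac{1}{1589} \left(- \frac{1}{4}\right)\right) = -104 - \left(\frac{472}{13} - \frac{1}{6356}\right) = -104 - \frac{3000019}{82628} = - \frac{11593331}{82628}$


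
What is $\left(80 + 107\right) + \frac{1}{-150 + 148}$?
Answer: $\frac{373}{2} \approx 186.5$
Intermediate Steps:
$\left(80 + 107\right) + \frac{1}{-150 + 148} = 187 + \frac{1}{-2} = 187 - \frac{1}{2} = \frac{373}{2}$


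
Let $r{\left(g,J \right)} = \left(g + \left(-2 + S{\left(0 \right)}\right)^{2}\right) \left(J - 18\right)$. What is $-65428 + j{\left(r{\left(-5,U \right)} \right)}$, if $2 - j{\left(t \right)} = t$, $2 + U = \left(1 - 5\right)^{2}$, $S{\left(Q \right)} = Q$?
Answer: $-65430$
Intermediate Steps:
$U = 14$ ($U = -2 + \left(1 - 5\right)^{2} = -2 + \left(-4\right)^{2} = -2 + 16 = 14$)
$r{\left(g,J \right)} = \left(-18 + J\right) \left(4 + g\right)$ ($r{\left(g,J \right)} = \left(g + \left(-2 + 0\right)^{2}\right) \left(J - 18\right) = \left(g + \left(-2\right)^{2}\right) \left(-18 + J\right) = \left(g + 4\right) \left(-18 + J\right) = \left(4 + g\right) \left(-18 + J\right) = \left(-18 + J\right) \left(4 + g\right)$)
$j{\left(t \right)} = 2 - t$
$-65428 + j{\left(r{\left(-5,U \right)} \right)} = -65428 - \left(-74 + 20 + 56\right) = -65428 + \left(2 - \left(-72 + 90 + 56 - 70\right)\right) = -65428 + \left(2 - 4\right) = -65428 - 2 = -65430$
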